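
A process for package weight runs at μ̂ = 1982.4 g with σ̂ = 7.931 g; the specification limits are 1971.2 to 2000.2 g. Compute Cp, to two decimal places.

Cp = (USL − LSL) / (6σ̂) = (2000.2 − 1971.2) / (6 × 7.931) = 29.0000 / 47.5860 = 0.6094

0.61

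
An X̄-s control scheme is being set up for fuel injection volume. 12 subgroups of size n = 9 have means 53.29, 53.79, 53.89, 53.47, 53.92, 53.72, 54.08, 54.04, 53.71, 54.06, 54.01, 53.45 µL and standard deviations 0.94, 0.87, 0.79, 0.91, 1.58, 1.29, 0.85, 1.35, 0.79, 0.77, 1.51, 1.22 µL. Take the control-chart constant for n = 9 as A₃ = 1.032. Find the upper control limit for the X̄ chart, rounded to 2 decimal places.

X̄̄ = (53.29 + 53.79 + 53.89 + 53.47 + 53.92 + 53.72 + 54.08 + 54.04 + 53.71 + 54.06 + 54.01 + 53.45) / 12 = 53.7858
s̄ = (0.94 + 0.87 + 0.79 + 0.91 + 1.58 + 1.29 + 0.85 + 1.35 + 0.79 + 0.77 + 1.51 + 1.22) / 12 = 1.0725
UCL = X̄̄ + A₃·s̄ = 53.7858 + 1.032 × 1.0725 = 54.8927

54.89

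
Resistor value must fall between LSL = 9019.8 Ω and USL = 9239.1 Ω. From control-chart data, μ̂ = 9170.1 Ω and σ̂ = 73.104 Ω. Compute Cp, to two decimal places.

Cp = (USL − LSL) / (6σ̂) = (9239.1 − 9019.8) / (6 × 73.104) = 219.3000 / 438.6240 = 0.5000

0.50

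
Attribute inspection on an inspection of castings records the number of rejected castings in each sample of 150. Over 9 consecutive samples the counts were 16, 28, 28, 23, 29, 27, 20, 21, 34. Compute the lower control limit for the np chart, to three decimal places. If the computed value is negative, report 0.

p̄ = Σdᵢ / (k·n) = 226 / (9 × 150) = 0.16741
LCL = np̄ − 3·√(np̄(1−p̄)) = 25.1111 − 3 × 4.5725 = 11.3938

11.394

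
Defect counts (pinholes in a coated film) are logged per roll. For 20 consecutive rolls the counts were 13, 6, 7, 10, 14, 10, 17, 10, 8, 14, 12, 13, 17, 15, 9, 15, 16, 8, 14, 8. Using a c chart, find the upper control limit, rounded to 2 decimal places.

22.11

c̄ = (13 + 6 + 7 + 10 + 14 + 10 + 17 + 10 + 8 + 14 + 12 + 13 + 17 + 15 + 9 + 15 + 16 + 8 + 14 + 8) / 20 = 236 / 20 = 11.8000
UCL = c̄ + 3√c̄ = 11.8000 + 3 × √11.8000 = 11.8000 + 3 × 3.4351 = 22.1053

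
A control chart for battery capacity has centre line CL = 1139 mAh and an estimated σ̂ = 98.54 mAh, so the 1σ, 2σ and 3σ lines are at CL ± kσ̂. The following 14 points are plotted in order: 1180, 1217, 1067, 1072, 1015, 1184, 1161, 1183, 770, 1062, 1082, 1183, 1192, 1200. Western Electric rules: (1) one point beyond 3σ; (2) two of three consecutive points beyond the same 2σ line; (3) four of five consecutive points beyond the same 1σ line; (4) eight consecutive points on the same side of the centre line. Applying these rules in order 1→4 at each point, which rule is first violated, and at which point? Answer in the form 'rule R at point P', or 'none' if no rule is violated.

rule 1 at point 9

Zone of each point (C = within 1σ̂, B = 1σ̂–2σ̂, A = 2σ̂–3σ̂, * = beyond 3σ̂; sign = side of CL): 1:+C, 2:+C, 3:-C, 4:-C, 5:-B, 6:+C, 7:+C, 8:+C, 9:-*, 10:-C, 11:-C, 12:+C, 13:+C, 14:+C
Rule 1 (one point beyond the 3σ limits) is satisfied at point 9.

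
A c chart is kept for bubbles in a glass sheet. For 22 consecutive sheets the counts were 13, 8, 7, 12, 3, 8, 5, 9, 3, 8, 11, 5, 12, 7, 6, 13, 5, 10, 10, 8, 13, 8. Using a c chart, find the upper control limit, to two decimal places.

c̄ = (13 + 8 + 7 + 12 + 3 + 8 + 5 + 9 + 3 + 8 + 11 + 5 + 12 + 7 + 6 + 13 + 5 + 10 + 10 + 8 + 13 + 8) / 22 = 184 / 22 = 8.3636
UCL = c̄ + 3√c̄ = 8.3636 + 3 × √8.3636 = 8.3636 + 3 × 2.8920 = 17.0396

17.04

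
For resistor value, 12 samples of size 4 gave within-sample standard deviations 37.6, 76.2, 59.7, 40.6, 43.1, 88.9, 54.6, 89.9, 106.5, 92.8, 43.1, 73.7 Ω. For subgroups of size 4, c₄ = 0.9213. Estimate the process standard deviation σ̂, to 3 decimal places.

72.968

s̄ = (37.6 + 76.2 + 59.7 + 40.6 + 43.1 + 88.9 + 54.6 + 89.9 + 106.5 + 92.8 + 43.1 + 73.7) / 12 = 67.2250
σ̂ = s̄ / c₄ = 67.2250 / 0.9213 = 72.9675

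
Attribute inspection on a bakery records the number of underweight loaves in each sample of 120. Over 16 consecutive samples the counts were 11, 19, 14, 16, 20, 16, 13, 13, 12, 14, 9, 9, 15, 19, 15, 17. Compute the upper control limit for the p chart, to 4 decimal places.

p̄ = Σdᵢ / (k·n) = 232 / (16 × 120) = 0.12083
UCL = p̄ + 3·√(p̄(1−p̄)/n) = 0.12083 + 3 × √(0.12083×0.87917/120) = 0.12083 + 3 × 0.02975 = 0.21009

0.2101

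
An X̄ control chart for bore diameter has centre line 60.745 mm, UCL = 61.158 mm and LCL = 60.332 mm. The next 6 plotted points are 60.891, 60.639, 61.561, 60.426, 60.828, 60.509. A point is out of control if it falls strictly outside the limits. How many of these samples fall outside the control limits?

Compare each point to [60.332, 61.158]: sample 3 = 61.561 > UCL.

1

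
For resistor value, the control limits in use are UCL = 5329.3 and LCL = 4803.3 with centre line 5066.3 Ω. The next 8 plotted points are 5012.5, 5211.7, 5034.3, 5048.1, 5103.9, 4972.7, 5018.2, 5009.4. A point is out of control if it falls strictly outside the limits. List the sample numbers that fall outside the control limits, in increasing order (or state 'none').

none

All 8 points lie within [4803.3, 5329.3].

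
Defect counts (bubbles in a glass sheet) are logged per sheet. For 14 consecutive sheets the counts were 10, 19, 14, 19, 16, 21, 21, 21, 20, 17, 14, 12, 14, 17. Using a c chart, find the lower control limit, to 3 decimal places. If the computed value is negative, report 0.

4.495

c̄ = (10 + 19 + 14 + 19 + 16 + 21 + 21 + 21 + 20 + 17 + 14 + 12 + 14 + 17) / 14 = 235 / 14 = 16.7857
LCL = c̄ − 3√c̄ = 16.7857 − 3 × 4.0970 = 4.4946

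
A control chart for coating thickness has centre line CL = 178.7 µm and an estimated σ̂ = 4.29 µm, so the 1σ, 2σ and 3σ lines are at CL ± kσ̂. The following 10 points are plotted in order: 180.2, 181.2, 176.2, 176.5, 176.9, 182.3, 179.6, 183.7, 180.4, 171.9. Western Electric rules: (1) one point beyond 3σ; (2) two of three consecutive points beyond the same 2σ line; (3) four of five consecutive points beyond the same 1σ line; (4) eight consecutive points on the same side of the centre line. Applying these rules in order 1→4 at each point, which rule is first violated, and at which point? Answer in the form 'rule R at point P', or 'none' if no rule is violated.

Zone of each point (C = within 1σ̂, B = 1σ̂–2σ̂, A = 2σ̂–3σ̂, * = beyond 3σ̂; sign = side of CL): 1:+C, 2:+C, 3:-C, 4:-C, 5:-C, 6:+C, 7:+C, 8:+B, 9:+C, 10:-B
No rule fires across all 10 points.

none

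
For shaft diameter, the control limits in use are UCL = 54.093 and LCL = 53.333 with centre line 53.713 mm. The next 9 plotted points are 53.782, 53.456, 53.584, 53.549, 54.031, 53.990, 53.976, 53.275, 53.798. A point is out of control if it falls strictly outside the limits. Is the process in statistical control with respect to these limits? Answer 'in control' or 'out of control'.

out of control

Compare each point to [53.333, 54.093]: sample 8 = 53.275 < LCL.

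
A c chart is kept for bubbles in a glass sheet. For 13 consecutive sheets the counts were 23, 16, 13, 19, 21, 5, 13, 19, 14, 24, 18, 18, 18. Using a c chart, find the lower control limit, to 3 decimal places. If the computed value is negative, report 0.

4.631

c̄ = (23 + 16 + 13 + 19 + 21 + 5 + 13 + 19 + 14 + 24 + 18 + 18 + 18) / 13 = 221 / 13 = 17.0000
LCL = c̄ − 3√c̄ = 17.0000 − 3 × 4.1231 = 4.6307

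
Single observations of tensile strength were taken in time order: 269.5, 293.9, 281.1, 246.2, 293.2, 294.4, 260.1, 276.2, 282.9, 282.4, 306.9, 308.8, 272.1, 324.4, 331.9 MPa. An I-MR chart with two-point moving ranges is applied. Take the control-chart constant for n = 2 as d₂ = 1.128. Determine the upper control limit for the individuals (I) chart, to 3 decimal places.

345.410

X̄ = (269.5 + 293.9 + 281.1 + 246.2 + 293.2 + 294.4 + 260.1 + 276.2 + 282.9 + 282.4 + 306.9 + 308.8 + 272.1 + 324.4 + 331.9) / 15 = 288.2667
Moving ranges: 24.4, 12.8, 34.9, 47.0, 1.2, 34.3, 16.1, 6.7, 0.5, 24.5, 1.9, 36.7, 52.3, 7.5; M̄R̄ = 300.8000 / 14 = 21.4857
UCL = X̄ + 3·M̄R̄/d₂ = 288.2667 + 3 × 21.4857 / 1.128 = 345.4095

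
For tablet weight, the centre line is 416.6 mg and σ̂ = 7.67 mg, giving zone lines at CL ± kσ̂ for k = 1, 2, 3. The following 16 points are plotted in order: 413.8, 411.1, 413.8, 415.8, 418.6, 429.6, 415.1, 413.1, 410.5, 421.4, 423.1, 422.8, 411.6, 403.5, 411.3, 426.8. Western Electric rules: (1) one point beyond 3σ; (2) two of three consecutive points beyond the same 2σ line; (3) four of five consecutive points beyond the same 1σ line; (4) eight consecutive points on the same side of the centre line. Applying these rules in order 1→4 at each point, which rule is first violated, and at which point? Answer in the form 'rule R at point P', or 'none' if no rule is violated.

none

Zone of each point (C = within 1σ̂, B = 1σ̂–2σ̂, A = 2σ̂–3σ̂, * = beyond 3σ̂; sign = side of CL): 1:-C, 2:-C, 3:-C, 4:-C, 5:+C, 6:+B, 7:-C, 8:-C, 9:-C, 10:+C, 11:+C, 12:+C, 13:-C, 14:-B, 15:-C, 16:+B
No rule fires across all 16 points.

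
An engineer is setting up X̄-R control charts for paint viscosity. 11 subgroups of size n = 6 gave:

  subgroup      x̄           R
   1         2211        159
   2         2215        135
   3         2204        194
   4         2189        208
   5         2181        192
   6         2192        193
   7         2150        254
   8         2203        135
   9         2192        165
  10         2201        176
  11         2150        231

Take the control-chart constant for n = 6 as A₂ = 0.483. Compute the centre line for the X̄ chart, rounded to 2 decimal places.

2189.82

X̄̄ = (2211 + 2215 + 2204 + 2189 + 2181 + 2192 + 2150 + 2203 + 2192 + 2201 + 2150) / 11 = 24088.0000 / 11 = 2189.8182
CL = X̄̄ = 2189.8182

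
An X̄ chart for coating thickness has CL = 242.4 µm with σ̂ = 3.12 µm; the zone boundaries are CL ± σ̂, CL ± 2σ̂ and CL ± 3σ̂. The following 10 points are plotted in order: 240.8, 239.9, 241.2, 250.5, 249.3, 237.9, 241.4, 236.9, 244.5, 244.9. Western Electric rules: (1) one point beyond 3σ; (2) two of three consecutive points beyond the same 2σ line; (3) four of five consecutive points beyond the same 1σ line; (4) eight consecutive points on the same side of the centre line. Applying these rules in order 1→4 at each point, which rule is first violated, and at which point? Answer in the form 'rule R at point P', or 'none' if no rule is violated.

Zone of each point (C = within 1σ̂, B = 1σ̂–2σ̂, A = 2σ̂–3σ̂, * = beyond 3σ̂; sign = side of CL): 1:-C, 2:-C, 3:-C, 4:+A, 5:+A, 6:-B, 7:-C, 8:-B, 9:+C, 10:+C
Rule 2 (two of three consecutive points beyond the same 2σ limit) is satisfied at point 5.

rule 2 at point 5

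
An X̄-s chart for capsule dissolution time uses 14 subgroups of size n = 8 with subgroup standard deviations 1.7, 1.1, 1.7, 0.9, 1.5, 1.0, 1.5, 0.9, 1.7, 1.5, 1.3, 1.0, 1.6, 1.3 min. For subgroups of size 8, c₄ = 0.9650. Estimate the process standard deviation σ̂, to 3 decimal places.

s̄ = (1.7 + 1.1 + 1.7 + 0.9 + 1.5 + 1.0 + 1.5 + 0.9 + 1.7 + 1.5 + 1.3 + 1.0 + 1.6 + 1.3) / 14 = 1.3357
σ̂ = s̄ / c₄ = 1.3357 / 0.9650 = 1.3842

1.384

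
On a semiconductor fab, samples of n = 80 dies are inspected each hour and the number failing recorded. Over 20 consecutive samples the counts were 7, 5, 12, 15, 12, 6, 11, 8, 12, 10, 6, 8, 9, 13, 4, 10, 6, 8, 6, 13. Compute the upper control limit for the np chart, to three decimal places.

p̄ = Σdᵢ / (k·n) = 181 / (20 × 80) = 0.11313
UCL = np̄ + 3·√(np̄(1−p̄)) = 9.0500 + 3 × √(9.0500×0.88687) = 9.0500 + 3 × 2.8331 = 17.5492

17.549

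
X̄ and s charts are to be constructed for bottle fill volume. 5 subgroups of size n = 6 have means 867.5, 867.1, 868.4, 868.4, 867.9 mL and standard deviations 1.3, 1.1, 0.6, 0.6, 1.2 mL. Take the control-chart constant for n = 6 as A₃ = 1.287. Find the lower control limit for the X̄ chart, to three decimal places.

866.624

X̄̄ = (867.5 + 867.1 + 868.4 + 868.4 + 867.9) / 5 = 867.8600
s̄ = (1.3 + 1.1 + 0.6 + 0.6 + 1.2) / 5 = 0.9600
LCL = X̄̄ − A₃·s̄ = 867.8600 − 1.287 × 0.9600 = 866.6245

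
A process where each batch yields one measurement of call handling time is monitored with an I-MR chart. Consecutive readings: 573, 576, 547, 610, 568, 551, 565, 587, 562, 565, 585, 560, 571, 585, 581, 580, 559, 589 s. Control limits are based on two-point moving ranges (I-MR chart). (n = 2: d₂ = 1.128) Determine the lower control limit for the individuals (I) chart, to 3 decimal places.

519.183

X̄ = (573 + 576 + 547 + 610 + 568 + 551 + 565 + 587 + 562 + 565 + 585 + 560 + 571 + 585 + 581 + 580 + 559 + 589) / 18 = 573.0000
Moving ranges: 3, 29, 63, 42, 17, 14, 22, 25, 3, 20, 25, 11, 14, 4, 1, 21, 30; M̄R̄ = 344.0000 / 17 = 20.2353
LCL = X̄ − 3·M̄R̄/d₂ = 573.0000 − 3 × 20.2353 / 1.128 = 519.1827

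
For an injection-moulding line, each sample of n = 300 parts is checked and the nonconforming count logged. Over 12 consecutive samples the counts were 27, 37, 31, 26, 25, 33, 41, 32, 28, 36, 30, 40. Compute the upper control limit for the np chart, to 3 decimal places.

p̄ = Σdᵢ / (k·n) = 386 / (12 × 300) = 0.10722
UCL = np̄ + 3·√(np̄(1−p̄)) = 32.1667 + 3 × √(32.1667×0.89278) = 32.1667 + 3 × 5.3589 = 48.2433

48.243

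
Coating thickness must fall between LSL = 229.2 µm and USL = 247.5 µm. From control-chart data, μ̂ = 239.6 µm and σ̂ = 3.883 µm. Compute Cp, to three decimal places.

0.785

Cp = (USL − LSL) / (6σ̂) = (247.5 − 229.2) / (6 × 3.883) = 18.3000 / 23.2980 = 0.7855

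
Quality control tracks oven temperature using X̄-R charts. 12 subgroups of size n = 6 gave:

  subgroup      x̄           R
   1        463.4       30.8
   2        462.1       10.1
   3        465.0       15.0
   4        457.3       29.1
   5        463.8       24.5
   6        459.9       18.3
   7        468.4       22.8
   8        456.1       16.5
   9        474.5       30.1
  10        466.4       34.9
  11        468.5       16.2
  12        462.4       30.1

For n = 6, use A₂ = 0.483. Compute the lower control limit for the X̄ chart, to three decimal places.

452.778

X̄̄ = (463.4 + 462.1 + 465.0 + 457.3 + 463.8 + 459.9 + 468.4 + 456.1 + 474.5 + 466.4 + 468.5 + 462.4) / 12 = 5567.8000 / 12 = 463.9833
R̄ = (30.8 + 10.1 + 15.0 + 29.1 + 24.5 + 18.3 + 22.8 + 16.5 + 30.1 + 34.9 + 16.2 + 30.1) / 12 = 278.4000 / 12 = 23.2000
LCL = X̄̄ − A₂·R̄ = 463.9833 − 0.483 × 23.2000 = 452.7777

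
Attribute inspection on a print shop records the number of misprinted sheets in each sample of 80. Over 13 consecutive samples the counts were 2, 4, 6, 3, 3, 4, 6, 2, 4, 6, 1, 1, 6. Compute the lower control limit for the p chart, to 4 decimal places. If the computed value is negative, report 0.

p̄ = Σdᵢ / (k·n) = 48 / (13 × 80) = 0.04615
LCL = p̄ − 3·√(p̄(1−p̄)/n) = 0.04615 − 3 × 0.02346 = -0.02422 → 0 (negative, so LCL = 0)

0.0000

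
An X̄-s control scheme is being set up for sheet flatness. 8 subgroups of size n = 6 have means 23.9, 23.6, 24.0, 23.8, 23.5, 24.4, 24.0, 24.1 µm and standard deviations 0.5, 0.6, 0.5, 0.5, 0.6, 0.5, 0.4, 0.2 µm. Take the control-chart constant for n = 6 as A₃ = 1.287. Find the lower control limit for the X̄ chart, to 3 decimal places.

X̄̄ = (23.9 + 23.6 + 24.0 + 23.8 + 23.5 + 24.4 + 24.0 + 24.1) / 8 = 23.9125
s̄ = (0.5 + 0.6 + 0.5 + 0.5 + 0.6 + 0.5 + 0.4 + 0.2) / 8 = 0.4750
LCL = X̄̄ − A₃·s̄ = 23.9125 − 1.287 × 0.4750 = 23.3012

23.301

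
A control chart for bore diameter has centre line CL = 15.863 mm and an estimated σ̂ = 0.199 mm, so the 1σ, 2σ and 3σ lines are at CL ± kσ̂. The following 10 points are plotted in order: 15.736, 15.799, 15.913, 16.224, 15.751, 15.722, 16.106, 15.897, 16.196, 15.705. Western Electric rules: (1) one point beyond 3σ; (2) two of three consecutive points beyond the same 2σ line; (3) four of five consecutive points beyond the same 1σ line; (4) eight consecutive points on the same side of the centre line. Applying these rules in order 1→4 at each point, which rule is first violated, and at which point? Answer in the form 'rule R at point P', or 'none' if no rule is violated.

Zone of each point (C = within 1σ̂, B = 1σ̂–2σ̂, A = 2σ̂–3σ̂, * = beyond 3σ̂; sign = side of CL): 1:-C, 2:-C, 3:+C, 4:+B, 5:-C, 6:-C, 7:+B, 8:+C, 9:+B, 10:-C
No rule fires across all 10 points.

none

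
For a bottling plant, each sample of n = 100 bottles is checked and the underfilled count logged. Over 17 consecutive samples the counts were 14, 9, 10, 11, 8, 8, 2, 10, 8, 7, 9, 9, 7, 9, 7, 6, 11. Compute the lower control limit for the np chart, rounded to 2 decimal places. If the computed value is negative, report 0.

0.15

p̄ = Σdᵢ / (k·n) = 145 / (17 × 100) = 0.08529
LCL = np̄ − 3·√(np̄(1−p̄)) = 8.5294 − 3 × 2.7932 = 0.1498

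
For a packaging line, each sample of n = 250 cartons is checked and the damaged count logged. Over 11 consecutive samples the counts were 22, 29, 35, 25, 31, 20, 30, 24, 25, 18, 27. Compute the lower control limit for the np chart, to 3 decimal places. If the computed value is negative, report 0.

11.520

p̄ = Σdᵢ / (k·n) = 286 / (11 × 250) = 0.10400
LCL = np̄ − 3·√(np̄(1−p̄)) = 26.0000 − 3 × 4.8266 = 11.5202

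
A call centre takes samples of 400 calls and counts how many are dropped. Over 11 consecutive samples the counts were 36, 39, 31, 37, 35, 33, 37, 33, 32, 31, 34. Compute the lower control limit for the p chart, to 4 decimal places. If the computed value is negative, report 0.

0.0439

p̄ = Σdᵢ / (k·n) = 378 / (11 × 400) = 0.08591
LCL = p̄ − 3·√(p̄(1−p̄)/n) = 0.08591 − 3 × 0.01401 = 0.04387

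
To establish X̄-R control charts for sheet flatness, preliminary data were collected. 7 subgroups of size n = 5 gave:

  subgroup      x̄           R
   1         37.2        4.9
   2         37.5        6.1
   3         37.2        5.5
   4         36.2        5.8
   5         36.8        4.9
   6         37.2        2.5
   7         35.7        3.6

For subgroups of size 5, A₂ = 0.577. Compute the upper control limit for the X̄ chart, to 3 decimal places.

39.573

X̄̄ = (37.2 + 37.5 + 37.2 + 36.2 + 36.8 + 37.2 + 35.7) / 7 = 257.8000 / 7 = 36.8286
R̄ = (4.9 + 6.1 + 5.5 + 5.8 + 4.9 + 2.5 + 3.6) / 7 = 33.3000 / 7 = 4.7571
UCL = X̄̄ + A₂·R̄ = 36.8286 + 0.577 × 4.7571 = 39.5734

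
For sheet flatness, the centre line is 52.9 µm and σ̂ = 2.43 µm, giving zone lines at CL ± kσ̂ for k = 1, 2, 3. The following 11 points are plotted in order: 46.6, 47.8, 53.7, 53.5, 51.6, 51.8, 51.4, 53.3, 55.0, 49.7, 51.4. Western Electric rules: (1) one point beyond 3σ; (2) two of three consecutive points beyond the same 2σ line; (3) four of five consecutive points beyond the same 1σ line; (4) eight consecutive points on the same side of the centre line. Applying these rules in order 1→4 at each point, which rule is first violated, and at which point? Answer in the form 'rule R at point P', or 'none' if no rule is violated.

Zone of each point (C = within 1σ̂, B = 1σ̂–2σ̂, A = 2σ̂–3σ̂, * = beyond 3σ̂; sign = side of CL): 1:-A, 2:-A, 3:+C, 4:+C, 5:-C, 6:-C, 7:-C, 8:+C, 9:+C, 10:-B, 11:-C
Rule 2 (two of three consecutive points beyond the same 2σ limit) is satisfied at point 2.

rule 2 at point 2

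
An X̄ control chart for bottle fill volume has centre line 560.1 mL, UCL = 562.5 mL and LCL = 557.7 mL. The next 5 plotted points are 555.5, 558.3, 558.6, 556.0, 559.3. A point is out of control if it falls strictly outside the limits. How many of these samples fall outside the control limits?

2

Compare each point to [557.7, 562.5]: sample 1 = 555.5 < LCL; sample 4 = 556.0 < LCL.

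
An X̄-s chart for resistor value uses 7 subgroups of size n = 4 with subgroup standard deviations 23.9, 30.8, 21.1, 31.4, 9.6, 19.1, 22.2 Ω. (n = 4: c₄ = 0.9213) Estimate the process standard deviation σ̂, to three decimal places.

s̄ = (23.9 + 30.8 + 21.1 + 31.4 + 9.6 + 19.1 + 22.2) / 7 = 22.5857
σ̂ = s̄ / c₄ = 22.5857 / 0.9213 = 24.5150

24.515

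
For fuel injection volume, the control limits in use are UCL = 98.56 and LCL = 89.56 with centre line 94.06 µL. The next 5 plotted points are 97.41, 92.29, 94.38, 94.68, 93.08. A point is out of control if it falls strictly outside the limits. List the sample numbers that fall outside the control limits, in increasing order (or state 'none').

All 5 points lie within [89.56, 98.56].

none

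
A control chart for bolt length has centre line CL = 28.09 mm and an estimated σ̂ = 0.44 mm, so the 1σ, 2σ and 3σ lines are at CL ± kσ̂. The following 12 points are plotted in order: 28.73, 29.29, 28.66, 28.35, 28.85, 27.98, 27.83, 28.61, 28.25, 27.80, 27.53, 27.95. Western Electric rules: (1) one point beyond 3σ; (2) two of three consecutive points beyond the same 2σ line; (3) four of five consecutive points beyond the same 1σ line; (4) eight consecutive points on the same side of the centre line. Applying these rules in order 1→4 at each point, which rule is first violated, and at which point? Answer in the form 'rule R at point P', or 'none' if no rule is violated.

rule 3 at point 5

Zone of each point (C = within 1σ̂, B = 1σ̂–2σ̂, A = 2σ̂–3σ̂, * = beyond 3σ̂; sign = side of CL): 1:+B, 2:+A, 3:+B, 4:+C, 5:+B, 6:-C, 7:-C, 8:+B, 9:+C, 10:-C, 11:-B, 12:-C
Rule 3 (four of five consecutive points beyond the same 1σ limit) is satisfied at point 5.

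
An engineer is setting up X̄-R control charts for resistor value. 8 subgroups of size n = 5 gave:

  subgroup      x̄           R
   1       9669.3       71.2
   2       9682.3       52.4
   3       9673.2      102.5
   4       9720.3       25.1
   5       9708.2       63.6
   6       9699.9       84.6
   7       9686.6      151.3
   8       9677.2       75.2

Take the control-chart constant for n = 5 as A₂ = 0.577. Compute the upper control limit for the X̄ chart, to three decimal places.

X̄̄ = (9669.3 + 9682.3 + 9673.2 + 9720.3 + 9708.2 + 9699.9 + 9686.6 + 9677.2) / 8 = 77517.0000 / 8 = 9689.6250
R̄ = (71.2 + 52.4 + 102.5 + 25.1 + 63.6 + 84.6 + 151.3 + 75.2) / 8 = 625.9000 / 8 = 78.2375
UCL = X̄̄ + A₂·R̄ = 9689.6250 + 0.577 × 78.2375 = 9734.7680

9734.768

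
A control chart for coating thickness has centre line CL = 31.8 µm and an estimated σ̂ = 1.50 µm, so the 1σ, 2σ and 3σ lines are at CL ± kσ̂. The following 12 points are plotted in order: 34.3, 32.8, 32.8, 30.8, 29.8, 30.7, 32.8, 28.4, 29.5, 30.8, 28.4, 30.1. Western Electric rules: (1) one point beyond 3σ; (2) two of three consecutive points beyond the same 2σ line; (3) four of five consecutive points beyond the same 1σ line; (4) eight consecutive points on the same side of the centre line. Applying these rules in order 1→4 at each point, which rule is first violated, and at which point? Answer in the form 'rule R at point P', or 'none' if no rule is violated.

Zone of each point (C = within 1σ̂, B = 1σ̂–2σ̂, A = 2σ̂–3σ̂, * = beyond 3σ̂; sign = side of CL): 1:+B, 2:+C, 3:+C, 4:-C, 5:-B, 6:-C, 7:+C, 8:-A, 9:-B, 10:-C, 11:-A, 12:-B
Rule 3 (four of five consecutive points beyond the same 1σ limit) is satisfied at point 12.

rule 3 at point 12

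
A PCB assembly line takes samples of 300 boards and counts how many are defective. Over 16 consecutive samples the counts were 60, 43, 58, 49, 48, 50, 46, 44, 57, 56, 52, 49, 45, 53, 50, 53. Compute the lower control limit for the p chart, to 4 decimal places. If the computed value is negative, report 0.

0.1044

p̄ = Σdᵢ / (k·n) = 813 / (16 × 300) = 0.16937
LCL = p̄ − 3·√(p̄(1−p̄)/n) = 0.16937 − 3 × 0.02166 = 0.10441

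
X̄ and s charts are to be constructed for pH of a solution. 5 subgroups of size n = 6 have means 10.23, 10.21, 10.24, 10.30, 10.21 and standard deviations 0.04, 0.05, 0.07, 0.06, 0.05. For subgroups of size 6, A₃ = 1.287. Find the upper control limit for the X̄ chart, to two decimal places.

X̄̄ = (10.23 + 10.21 + 10.24 + 10.30 + 10.21) / 5 = 10.2380
s̄ = (0.04 + 0.05 + 0.07 + 0.06 + 0.05) / 5 = 0.0540
UCL = X̄̄ + A₃·s̄ = 10.2380 + 1.287 × 0.0540 = 10.3075

10.31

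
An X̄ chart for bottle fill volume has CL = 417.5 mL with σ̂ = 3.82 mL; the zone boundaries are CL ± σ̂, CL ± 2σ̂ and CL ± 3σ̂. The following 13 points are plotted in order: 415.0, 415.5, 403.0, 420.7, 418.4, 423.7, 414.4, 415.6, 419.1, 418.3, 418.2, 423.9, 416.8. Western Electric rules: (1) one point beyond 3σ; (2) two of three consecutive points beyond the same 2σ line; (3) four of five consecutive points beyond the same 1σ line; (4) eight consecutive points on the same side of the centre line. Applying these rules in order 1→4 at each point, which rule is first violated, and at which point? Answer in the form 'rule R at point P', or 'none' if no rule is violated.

rule 1 at point 3

Zone of each point (C = within 1σ̂, B = 1σ̂–2σ̂, A = 2σ̂–3σ̂, * = beyond 3σ̂; sign = side of CL): 1:-C, 2:-C, 3:-*, 4:+C, 5:+C, 6:+B, 7:-C, 8:-C, 9:+C, 10:+C, 11:+C, 12:+B, 13:-C
Rule 1 (one point beyond the 3σ limits) is satisfied at point 3.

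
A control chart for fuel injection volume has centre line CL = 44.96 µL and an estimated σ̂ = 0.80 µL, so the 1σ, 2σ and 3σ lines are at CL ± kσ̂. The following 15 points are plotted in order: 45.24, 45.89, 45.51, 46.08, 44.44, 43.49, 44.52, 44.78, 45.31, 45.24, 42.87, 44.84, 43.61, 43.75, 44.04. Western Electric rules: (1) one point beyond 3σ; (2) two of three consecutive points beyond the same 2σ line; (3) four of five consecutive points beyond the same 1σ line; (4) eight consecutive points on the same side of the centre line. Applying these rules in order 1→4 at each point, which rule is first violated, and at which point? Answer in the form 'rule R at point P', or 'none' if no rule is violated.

Zone of each point (C = within 1σ̂, B = 1σ̂–2σ̂, A = 2σ̂–3σ̂, * = beyond 3σ̂; sign = side of CL): 1:+C, 2:+B, 3:+C, 4:+B, 5:-C, 6:-B, 7:-C, 8:-C, 9:+C, 10:+C, 11:-A, 12:-C, 13:-B, 14:-B, 15:-B
Rule 3 (four of five consecutive points beyond the same 1σ limit) is satisfied at point 15.

rule 3 at point 15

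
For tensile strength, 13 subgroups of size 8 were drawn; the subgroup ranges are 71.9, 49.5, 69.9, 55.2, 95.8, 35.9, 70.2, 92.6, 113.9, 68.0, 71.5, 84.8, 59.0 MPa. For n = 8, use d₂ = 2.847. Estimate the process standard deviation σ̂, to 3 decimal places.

25.349

R̄ = (71.9 + 49.5 + 69.9 + 55.2 + 95.8 + 35.9 + 70.2 + 92.6 + 113.9 + 68.0 + 71.5 + 84.8 + 59.0) / 13 = 72.1692
σ̂ = R̄ / d₂ = 72.1692 / 2.847 = 25.3492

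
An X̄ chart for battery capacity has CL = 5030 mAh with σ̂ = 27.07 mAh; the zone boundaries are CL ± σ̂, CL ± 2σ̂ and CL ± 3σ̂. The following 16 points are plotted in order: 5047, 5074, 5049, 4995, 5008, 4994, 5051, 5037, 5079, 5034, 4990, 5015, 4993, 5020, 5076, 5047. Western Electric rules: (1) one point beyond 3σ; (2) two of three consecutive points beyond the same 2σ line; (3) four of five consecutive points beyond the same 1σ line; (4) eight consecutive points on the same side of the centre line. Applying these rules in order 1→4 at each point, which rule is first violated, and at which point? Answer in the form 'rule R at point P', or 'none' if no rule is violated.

Zone of each point (C = within 1σ̂, B = 1σ̂–2σ̂, A = 2σ̂–3σ̂, * = beyond 3σ̂; sign = side of CL): 1:+C, 2:+B, 3:+C, 4:-B, 5:-C, 6:-B, 7:+C, 8:+C, 9:+B, 10:+C, 11:-B, 12:-C, 13:-B, 14:-C, 15:+B, 16:+C
No rule fires across all 16 points.

none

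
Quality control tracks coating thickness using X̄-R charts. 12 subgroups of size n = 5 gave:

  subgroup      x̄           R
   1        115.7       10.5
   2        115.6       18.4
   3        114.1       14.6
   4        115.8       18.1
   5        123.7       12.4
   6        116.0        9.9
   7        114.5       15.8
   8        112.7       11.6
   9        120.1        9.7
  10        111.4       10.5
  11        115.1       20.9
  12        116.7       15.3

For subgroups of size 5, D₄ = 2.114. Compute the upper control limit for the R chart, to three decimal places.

29.543

R̄ = (10.5 + 18.4 + 14.6 + 18.1 + 12.4 + 9.9 + 15.8 + 11.6 + 9.7 + 10.5 + 20.9 + 15.3) / 12 = 167.7000 / 12 = 13.9750
UCL_R = D₄·R̄ = 2.114 × 13.9750 = 29.5431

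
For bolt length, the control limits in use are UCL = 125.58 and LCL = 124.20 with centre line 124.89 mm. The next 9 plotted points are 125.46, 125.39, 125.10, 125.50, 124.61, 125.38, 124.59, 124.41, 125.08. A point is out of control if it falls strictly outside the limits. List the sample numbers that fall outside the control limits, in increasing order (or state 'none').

All 9 points lie within [124.20, 125.58].

none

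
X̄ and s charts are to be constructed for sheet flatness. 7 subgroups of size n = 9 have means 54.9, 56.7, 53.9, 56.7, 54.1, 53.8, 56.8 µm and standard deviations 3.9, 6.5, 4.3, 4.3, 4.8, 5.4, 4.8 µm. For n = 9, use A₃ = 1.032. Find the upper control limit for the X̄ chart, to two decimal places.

60.28

X̄̄ = (54.9 + 56.7 + 53.9 + 56.7 + 54.1 + 53.8 + 56.8) / 7 = 55.2714
s̄ = (3.9 + 6.5 + 4.3 + 4.3 + 4.8 + 5.4 + 4.8) / 7 = 4.8571
UCL = X̄̄ + A₃·s̄ = 55.2714 + 1.032 × 4.8571 = 60.2840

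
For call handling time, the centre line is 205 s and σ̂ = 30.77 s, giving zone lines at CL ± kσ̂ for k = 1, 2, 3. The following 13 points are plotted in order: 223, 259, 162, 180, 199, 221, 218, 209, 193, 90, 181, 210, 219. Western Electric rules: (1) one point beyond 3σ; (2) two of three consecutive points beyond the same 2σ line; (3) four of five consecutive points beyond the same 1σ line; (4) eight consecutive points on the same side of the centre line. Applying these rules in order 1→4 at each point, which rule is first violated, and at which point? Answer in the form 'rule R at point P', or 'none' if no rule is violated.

rule 1 at point 10

Zone of each point (C = within 1σ̂, B = 1σ̂–2σ̂, A = 2σ̂–3σ̂, * = beyond 3σ̂; sign = side of CL): 1:+C, 2:+B, 3:-B, 4:-C, 5:-C, 6:+C, 7:+C, 8:+C, 9:-C, 10:-*, 11:-C, 12:+C, 13:+C
Rule 1 (one point beyond the 3σ limits) is satisfied at point 10.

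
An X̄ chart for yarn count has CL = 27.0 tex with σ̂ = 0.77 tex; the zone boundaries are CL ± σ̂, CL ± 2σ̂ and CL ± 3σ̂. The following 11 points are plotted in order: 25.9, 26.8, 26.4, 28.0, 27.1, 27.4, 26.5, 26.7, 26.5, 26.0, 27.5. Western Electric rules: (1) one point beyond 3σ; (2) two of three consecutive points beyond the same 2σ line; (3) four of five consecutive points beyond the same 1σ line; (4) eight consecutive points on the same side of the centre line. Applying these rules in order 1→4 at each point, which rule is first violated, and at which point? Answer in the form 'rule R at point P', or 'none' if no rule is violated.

Zone of each point (C = within 1σ̂, B = 1σ̂–2σ̂, A = 2σ̂–3σ̂, * = beyond 3σ̂; sign = side of CL): 1:-B, 2:-C, 3:-C, 4:+B, 5:+C, 6:+C, 7:-C, 8:-C, 9:-C, 10:-B, 11:+C
No rule fires across all 11 points.

none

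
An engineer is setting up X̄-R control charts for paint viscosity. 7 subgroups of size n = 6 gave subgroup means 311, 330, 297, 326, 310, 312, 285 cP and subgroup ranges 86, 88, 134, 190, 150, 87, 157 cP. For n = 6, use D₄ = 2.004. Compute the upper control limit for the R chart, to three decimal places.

R̄ = (86 + 88 + 134 + 190 + 150 + 87 + 157) / 7 = 892.0000 / 7 = 127.4286
UCL_R = D₄·R̄ = 2.004 × 127.4286 = 255.3669

255.367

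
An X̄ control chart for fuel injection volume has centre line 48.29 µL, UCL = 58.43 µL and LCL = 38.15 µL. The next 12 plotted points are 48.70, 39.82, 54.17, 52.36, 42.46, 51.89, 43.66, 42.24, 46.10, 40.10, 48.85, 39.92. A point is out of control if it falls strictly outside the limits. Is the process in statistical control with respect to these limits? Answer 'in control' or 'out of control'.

in control

All 12 points lie within [38.15, 58.43].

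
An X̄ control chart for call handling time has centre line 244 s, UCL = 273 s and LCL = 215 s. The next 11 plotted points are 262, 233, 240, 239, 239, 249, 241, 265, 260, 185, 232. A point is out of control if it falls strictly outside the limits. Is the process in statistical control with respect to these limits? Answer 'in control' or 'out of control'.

Compare each point to [215, 273]: sample 10 = 185 < LCL.

out of control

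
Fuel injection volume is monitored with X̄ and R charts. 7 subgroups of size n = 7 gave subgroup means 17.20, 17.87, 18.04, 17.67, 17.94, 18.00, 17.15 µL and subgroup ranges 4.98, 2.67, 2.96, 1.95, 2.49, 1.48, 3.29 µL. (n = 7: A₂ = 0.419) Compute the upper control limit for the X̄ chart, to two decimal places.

X̄̄ = (17.20 + 17.87 + 18.04 + 17.67 + 17.94 + 18.00 + 17.15) / 7 = 123.8700 / 7 = 17.6957
R̄ = (4.98 + 2.67 + 2.96 + 1.95 + 2.49 + 1.48 + 3.29) / 7 = 19.8200 / 7 = 2.8314
UCL = X̄̄ + A₂·R̄ = 17.6957 + 0.419 × 2.8314 = 18.8821

18.88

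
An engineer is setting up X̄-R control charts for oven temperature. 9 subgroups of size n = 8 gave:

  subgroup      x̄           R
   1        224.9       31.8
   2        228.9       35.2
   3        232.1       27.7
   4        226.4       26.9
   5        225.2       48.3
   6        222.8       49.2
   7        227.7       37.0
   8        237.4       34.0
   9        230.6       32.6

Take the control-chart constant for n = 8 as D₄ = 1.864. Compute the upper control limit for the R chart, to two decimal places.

R̄ = (31.8 + 35.2 + 27.7 + 26.9 + 48.3 + 49.2 + 37.0 + 34.0 + 32.6) / 9 = 322.7000 / 9 = 35.8556
UCL_R = D₄·R̄ = 1.864 × 35.8556 = 66.8348

66.83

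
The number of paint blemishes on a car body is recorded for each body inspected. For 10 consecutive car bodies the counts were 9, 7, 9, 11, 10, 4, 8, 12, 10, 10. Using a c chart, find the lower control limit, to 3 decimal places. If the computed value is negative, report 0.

0.000

c̄ = (9 + 7 + 9 + 11 + 10 + 4 + 8 + 12 + 10 + 10) / 10 = 90 / 10 = 9.0000
LCL = c̄ − 3√c̄ = 9.0000 − 3 × 3.0000 = 0.0000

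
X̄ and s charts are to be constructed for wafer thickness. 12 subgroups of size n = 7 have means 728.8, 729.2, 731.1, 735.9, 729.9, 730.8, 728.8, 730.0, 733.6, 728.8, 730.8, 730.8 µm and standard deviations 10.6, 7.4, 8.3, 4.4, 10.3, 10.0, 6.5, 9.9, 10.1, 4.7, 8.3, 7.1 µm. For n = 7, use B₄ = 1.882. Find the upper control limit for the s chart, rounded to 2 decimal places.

15.31

s̄ = (10.6 + 7.4 + 8.3 + 4.4 + 10.3 + 10.0 + 6.5 + 9.9 + 10.1 + 4.7 + 8.3 + 7.1) / 12 = 8.1333
UCL_s = B₄·s̄ = 1.882 × 8.1333 = 15.3069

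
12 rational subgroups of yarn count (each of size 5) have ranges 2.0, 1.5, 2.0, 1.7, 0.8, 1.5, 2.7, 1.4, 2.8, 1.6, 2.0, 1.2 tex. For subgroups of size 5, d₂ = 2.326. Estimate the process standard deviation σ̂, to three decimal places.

R̄ = (2.0 + 1.5 + 2.0 + 1.7 + 0.8 + 1.5 + 2.7 + 1.4 + 2.8 + 1.6 + 2.0 + 1.2) / 12 = 1.7667
σ̂ = R̄ / d₂ = 1.7667 / 2.326 = 0.7595

0.760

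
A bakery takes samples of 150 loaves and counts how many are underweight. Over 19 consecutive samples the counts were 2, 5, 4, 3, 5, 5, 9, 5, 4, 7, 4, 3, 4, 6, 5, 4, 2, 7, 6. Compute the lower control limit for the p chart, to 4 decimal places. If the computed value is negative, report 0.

p̄ = Σdᵢ / (k·n) = 90 / (19 × 150) = 0.03158
LCL = p̄ − 3·√(p̄(1−p̄)/n) = 0.03158 − 3 × 0.01428 = -0.01126 → 0 (negative, so LCL = 0)

0.0000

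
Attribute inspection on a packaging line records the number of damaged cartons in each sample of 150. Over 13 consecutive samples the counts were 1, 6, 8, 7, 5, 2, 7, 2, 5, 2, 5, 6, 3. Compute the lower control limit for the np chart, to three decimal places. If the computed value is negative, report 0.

0.000

p̄ = Σdᵢ / (k·n) = 59 / (13 × 150) = 0.03026
LCL = np̄ − 3·√(np̄(1−p̄)) = 4.5385 − 3 × 2.0979 = -1.7552 → 0 (negative, so LCL = 0)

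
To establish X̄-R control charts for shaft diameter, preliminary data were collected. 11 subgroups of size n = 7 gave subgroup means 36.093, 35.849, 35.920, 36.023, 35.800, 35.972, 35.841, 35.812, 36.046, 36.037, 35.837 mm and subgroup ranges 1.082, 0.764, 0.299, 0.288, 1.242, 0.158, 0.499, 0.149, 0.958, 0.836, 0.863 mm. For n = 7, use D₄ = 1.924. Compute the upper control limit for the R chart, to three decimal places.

R̄ = (1.082 + 0.764 + 0.299 + 0.288 + 1.242 + 0.158 + 0.499 + 0.149 + 0.958 + 0.836 + 0.863) / 11 = 7.1380 / 11 = 0.6489
UCL_R = D₄·R̄ = 1.924 × 0.6489 = 1.2485

1.249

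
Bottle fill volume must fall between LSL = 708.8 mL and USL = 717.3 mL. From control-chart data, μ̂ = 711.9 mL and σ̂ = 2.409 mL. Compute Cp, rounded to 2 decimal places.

0.59

Cp = (USL − LSL) / (6σ̂) = (717.3 − 708.8) / (6 × 2.409) = 8.5000 / 14.4540 = 0.5881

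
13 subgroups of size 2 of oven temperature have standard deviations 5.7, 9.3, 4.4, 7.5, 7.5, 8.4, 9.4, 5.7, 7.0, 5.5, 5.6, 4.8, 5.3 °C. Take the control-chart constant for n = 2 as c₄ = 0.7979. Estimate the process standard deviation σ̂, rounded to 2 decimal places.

s̄ = (5.7 + 9.3 + 4.4 + 7.5 + 7.5 + 8.4 + 9.4 + 5.7 + 7.0 + 5.5 + 5.6 + 4.8 + 5.3) / 13 = 6.6231
σ̂ = s̄ / c₄ = 6.6231 / 0.7979 = 8.3006

8.30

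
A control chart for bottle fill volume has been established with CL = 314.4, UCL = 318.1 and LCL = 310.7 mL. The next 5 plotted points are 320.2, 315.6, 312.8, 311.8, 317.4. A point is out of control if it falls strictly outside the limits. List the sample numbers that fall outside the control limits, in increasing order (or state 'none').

Compare each point to [310.7, 318.1]: sample 1 = 320.2 > UCL.

1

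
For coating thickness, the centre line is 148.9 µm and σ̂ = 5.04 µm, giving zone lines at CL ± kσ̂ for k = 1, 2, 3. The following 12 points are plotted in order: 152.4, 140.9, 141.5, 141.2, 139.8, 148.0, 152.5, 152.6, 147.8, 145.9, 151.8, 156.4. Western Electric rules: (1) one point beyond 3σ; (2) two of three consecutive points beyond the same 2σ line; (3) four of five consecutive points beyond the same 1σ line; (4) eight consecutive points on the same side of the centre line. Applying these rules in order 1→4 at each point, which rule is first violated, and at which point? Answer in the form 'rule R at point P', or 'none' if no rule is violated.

rule 3 at point 5

Zone of each point (C = within 1σ̂, B = 1σ̂–2σ̂, A = 2σ̂–3σ̂, * = beyond 3σ̂; sign = side of CL): 1:+C, 2:-B, 3:-B, 4:-B, 5:-B, 6:-C, 7:+C, 8:+C, 9:-C, 10:-C, 11:+C, 12:+B
Rule 3 (four of five consecutive points beyond the same 1σ limit) is satisfied at point 5.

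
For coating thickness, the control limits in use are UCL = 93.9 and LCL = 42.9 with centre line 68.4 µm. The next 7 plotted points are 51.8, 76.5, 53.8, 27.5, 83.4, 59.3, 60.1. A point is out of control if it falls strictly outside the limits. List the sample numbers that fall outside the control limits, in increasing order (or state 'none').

4

Compare each point to [42.9, 93.9]: sample 4 = 27.5 < LCL.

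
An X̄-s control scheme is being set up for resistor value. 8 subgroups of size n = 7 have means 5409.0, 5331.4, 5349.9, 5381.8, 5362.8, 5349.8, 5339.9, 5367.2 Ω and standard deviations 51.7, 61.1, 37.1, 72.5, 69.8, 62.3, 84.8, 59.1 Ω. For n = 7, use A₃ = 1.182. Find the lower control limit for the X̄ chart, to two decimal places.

5287.84

X̄̄ = (5409.0 + 5331.4 + 5349.9 + 5381.8 + 5362.8 + 5349.8 + 5339.9 + 5367.2) / 8 = 5361.4750
s̄ = (51.7 + 61.1 + 37.1 + 72.5 + 69.8 + 62.3 + 84.8 + 59.1) / 8 = 62.3000
LCL = X̄̄ − A₃·s̄ = 5361.4750 − 1.182 × 62.3000 = 5287.8364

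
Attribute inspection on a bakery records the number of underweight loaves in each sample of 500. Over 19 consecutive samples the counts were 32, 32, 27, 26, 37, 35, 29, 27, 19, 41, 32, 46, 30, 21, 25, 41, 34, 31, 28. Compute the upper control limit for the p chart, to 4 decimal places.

0.0949

p̄ = Σdᵢ / (k·n) = 593 / (19 × 500) = 0.06242
UCL = p̄ + 3·√(p̄(1−p̄)/n) = 0.06242 + 3 × √(0.06242×0.93758/500) = 0.06242 + 3 × 0.01082 = 0.09488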